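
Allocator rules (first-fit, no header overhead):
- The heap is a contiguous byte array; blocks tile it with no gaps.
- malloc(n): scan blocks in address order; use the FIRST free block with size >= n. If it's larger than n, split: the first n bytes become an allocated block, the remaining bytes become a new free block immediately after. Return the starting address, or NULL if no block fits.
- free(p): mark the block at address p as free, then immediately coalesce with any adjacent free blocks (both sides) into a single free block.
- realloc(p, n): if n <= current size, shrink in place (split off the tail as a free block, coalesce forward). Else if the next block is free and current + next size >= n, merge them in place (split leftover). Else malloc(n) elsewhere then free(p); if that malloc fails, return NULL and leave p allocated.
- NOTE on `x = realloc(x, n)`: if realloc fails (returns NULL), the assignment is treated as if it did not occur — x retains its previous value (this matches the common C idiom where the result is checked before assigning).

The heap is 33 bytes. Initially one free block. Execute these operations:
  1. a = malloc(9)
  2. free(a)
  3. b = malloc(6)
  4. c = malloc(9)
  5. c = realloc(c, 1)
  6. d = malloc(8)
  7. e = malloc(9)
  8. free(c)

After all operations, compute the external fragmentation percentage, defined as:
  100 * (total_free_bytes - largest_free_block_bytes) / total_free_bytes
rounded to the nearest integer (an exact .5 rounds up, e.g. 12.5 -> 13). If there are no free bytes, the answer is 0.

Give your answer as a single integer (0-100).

Answer: 10

Derivation:
Op 1: a = malloc(9) -> a = 0; heap: [0-8 ALLOC][9-32 FREE]
Op 2: free(a) -> (freed a); heap: [0-32 FREE]
Op 3: b = malloc(6) -> b = 0; heap: [0-5 ALLOC][6-32 FREE]
Op 4: c = malloc(9) -> c = 6; heap: [0-5 ALLOC][6-14 ALLOC][15-32 FREE]
Op 5: c = realloc(c, 1) -> c = 6; heap: [0-5 ALLOC][6-6 ALLOC][7-32 FREE]
Op 6: d = malloc(8) -> d = 7; heap: [0-5 ALLOC][6-6 ALLOC][7-14 ALLOC][15-32 FREE]
Op 7: e = malloc(9) -> e = 15; heap: [0-5 ALLOC][6-6 ALLOC][7-14 ALLOC][15-23 ALLOC][24-32 FREE]
Op 8: free(c) -> (freed c); heap: [0-5 ALLOC][6-6 FREE][7-14 ALLOC][15-23 ALLOC][24-32 FREE]
Free blocks: [1 9] total_free=10 largest=9 -> 100*(10-9)/10 = 100/10 = 10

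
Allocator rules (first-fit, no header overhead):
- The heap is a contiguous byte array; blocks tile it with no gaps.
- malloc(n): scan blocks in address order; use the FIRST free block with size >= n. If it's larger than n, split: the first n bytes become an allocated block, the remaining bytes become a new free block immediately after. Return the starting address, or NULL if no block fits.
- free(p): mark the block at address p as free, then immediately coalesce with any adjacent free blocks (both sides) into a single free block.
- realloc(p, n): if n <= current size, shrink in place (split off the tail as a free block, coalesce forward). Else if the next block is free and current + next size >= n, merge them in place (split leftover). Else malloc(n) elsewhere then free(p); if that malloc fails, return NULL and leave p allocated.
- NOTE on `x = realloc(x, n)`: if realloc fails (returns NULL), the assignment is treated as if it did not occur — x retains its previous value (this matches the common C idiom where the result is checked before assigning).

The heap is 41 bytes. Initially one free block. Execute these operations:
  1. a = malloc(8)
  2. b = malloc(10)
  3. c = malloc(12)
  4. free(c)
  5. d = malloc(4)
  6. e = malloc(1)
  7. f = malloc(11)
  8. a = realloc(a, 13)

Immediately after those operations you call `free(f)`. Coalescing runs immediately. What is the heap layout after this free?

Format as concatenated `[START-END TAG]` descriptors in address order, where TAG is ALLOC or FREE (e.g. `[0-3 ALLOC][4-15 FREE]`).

Answer: [0-7 ALLOC][8-17 ALLOC][18-21 ALLOC][22-22 ALLOC][23-40 FREE]

Derivation:
Op 1: a = malloc(8) -> a = 0; heap: [0-7 ALLOC][8-40 FREE]
Op 2: b = malloc(10) -> b = 8; heap: [0-7 ALLOC][8-17 ALLOC][18-40 FREE]
Op 3: c = malloc(12) -> c = 18; heap: [0-7 ALLOC][8-17 ALLOC][18-29 ALLOC][30-40 FREE]
Op 4: free(c) -> (freed c); heap: [0-7 ALLOC][8-17 ALLOC][18-40 FREE]
Op 5: d = malloc(4) -> d = 18; heap: [0-7 ALLOC][8-17 ALLOC][18-21 ALLOC][22-40 FREE]
Op 6: e = malloc(1) -> e = 22; heap: [0-7 ALLOC][8-17 ALLOC][18-21 ALLOC][22-22 ALLOC][23-40 FREE]
Op 7: f = malloc(11) -> f = 23; heap: [0-7 ALLOC][8-17 ALLOC][18-21 ALLOC][22-22 ALLOC][23-33 ALLOC][34-40 FREE]
Op 8: a = realloc(a, 13) -> NULL (a unchanged); heap: [0-7 ALLOC][8-17 ALLOC][18-21 ALLOC][22-22 ALLOC][23-33 ALLOC][34-40 FREE]
free(f): f = 23 -> block [23-33 ALLOC]; mark free, coalesce with adjacent free neighbors -> [0-7 ALLOC][8-17 ALLOC][18-21 ALLOC][22-22 ALLOC][23-40 FREE]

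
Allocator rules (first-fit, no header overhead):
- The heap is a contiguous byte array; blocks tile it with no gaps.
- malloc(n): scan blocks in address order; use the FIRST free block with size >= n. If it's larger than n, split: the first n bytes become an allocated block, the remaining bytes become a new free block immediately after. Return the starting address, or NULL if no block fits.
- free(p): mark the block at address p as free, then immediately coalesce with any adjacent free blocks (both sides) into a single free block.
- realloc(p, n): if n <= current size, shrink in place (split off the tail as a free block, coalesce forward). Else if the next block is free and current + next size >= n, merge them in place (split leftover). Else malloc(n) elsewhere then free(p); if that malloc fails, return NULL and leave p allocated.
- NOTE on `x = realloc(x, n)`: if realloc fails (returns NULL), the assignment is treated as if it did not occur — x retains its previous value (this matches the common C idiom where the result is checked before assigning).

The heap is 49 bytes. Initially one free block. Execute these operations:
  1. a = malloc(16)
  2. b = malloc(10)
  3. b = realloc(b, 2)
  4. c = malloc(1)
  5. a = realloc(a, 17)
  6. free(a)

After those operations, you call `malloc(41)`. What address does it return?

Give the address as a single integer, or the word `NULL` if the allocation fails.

Answer: NULL

Derivation:
Op 1: a = malloc(16) -> a = 0; heap: [0-15 ALLOC][16-48 FREE]
Op 2: b = malloc(10) -> b = 16; heap: [0-15 ALLOC][16-25 ALLOC][26-48 FREE]
Op 3: b = realloc(b, 2) -> b = 16; heap: [0-15 ALLOC][16-17 ALLOC][18-48 FREE]
Op 4: c = malloc(1) -> c = 18; heap: [0-15 ALLOC][16-17 ALLOC][18-18 ALLOC][19-48 FREE]
Op 5: a = realloc(a, 17) -> a = 19; heap: [0-15 FREE][16-17 ALLOC][18-18 ALLOC][19-35 ALLOC][36-48 FREE]
Op 6: free(a) -> (freed a); heap: [0-15 FREE][16-17 ALLOC][18-18 ALLOC][19-48 FREE]
malloc(41): first-fit scan over [0-15 FREE][16-17 ALLOC][18-18 ALLOC][19-48 FREE] -> NULL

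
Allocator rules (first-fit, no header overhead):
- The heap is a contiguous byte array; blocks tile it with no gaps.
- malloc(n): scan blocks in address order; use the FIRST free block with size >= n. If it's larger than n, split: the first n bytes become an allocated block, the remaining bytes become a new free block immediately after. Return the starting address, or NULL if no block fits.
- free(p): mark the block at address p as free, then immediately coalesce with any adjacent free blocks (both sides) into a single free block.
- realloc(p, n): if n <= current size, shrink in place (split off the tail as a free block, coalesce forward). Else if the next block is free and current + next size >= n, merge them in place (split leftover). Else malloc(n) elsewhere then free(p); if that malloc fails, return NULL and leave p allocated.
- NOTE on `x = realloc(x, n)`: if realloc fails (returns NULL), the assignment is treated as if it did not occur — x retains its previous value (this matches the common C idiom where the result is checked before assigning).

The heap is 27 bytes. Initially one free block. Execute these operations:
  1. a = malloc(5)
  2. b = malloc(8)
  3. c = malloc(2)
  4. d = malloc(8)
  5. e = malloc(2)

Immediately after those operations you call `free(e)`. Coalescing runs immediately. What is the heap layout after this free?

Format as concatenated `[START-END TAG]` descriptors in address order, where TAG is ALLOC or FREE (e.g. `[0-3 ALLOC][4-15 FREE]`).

Answer: [0-4 ALLOC][5-12 ALLOC][13-14 ALLOC][15-22 ALLOC][23-26 FREE]

Derivation:
Op 1: a = malloc(5) -> a = 0; heap: [0-4 ALLOC][5-26 FREE]
Op 2: b = malloc(8) -> b = 5; heap: [0-4 ALLOC][5-12 ALLOC][13-26 FREE]
Op 3: c = malloc(2) -> c = 13; heap: [0-4 ALLOC][5-12 ALLOC][13-14 ALLOC][15-26 FREE]
Op 4: d = malloc(8) -> d = 15; heap: [0-4 ALLOC][5-12 ALLOC][13-14 ALLOC][15-22 ALLOC][23-26 FREE]
Op 5: e = malloc(2) -> e = 23; heap: [0-4 ALLOC][5-12 ALLOC][13-14 ALLOC][15-22 ALLOC][23-24 ALLOC][25-26 FREE]
free(e): e = 23 -> block [23-24 ALLOC]; mark free, coalesce with adjacent free neighbors -> [0-4 ALLOC][5-12 ALLOC][13-14 ALLOC][15-22 ALLOC][23-26 FREE]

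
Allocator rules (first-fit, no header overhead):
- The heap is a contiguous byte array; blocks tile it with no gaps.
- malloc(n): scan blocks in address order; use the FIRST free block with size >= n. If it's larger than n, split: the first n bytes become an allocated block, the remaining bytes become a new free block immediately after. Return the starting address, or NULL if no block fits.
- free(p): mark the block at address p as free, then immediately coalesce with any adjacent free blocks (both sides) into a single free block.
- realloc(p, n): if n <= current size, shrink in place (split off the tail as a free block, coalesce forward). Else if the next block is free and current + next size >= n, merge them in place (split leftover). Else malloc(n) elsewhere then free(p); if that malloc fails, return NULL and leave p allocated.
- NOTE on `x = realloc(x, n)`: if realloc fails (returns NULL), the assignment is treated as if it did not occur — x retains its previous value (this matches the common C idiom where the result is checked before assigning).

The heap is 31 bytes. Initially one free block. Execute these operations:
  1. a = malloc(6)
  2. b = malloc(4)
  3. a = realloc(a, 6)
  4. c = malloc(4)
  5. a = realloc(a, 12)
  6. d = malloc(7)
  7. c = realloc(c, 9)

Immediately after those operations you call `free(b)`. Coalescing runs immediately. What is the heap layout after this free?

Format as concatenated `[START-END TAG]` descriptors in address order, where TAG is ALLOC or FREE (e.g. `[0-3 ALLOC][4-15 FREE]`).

Op 1: a = malloc(6) -> a = 0; heap: [0-5 ALLOC][6-30 FREE]
Op 2: b = malloc(4) -> b = 6; heap: [0-5 ALLOC][6-9 ALLOC][10-30 FREE]
Op 3: a = realloc(a, 6) -> a = 0; heap: [0-5 ALLOC][6-9 ALLOC][10-30 FREE]
Op 4: c = malloc(4) -> c = 10; heap: [0-5 ALLOC][6-9 ALLOC][10-13 ALLOC][14-30 FREE]
Op 5: a = realloc(a, 12) -> a = 14; heap: [0-5 FREE][6-9 ALLOC][10-13 ALLOC][14-25 ALLOC][26-30 FREE]
Op 6: d = malloc(7) -> d = NULL; heap: [0-5 FREE][6-9 ALLOC][10-13 ALLOC][14-25 ALLOC][26-30 FREE]
Op 7: c = realloc(c, 9) -> NULL (c unchanged); heap: [0-5 FREE][6-9 ALLOC][10-13 ALLOC][14-25 ALLOC][26-30 FREE]
free(b): b = 6 -> block [6-9 ALLOC]; mark free, coalesce with adjacent free neighbors -> [0-9 FREE][10-13 ALLOC][14-25 ALLOC][26-30 FREE]

Answer: [0-9 FREE][10-13 ALLOC][14-25 ALLOC][26-30 FREE]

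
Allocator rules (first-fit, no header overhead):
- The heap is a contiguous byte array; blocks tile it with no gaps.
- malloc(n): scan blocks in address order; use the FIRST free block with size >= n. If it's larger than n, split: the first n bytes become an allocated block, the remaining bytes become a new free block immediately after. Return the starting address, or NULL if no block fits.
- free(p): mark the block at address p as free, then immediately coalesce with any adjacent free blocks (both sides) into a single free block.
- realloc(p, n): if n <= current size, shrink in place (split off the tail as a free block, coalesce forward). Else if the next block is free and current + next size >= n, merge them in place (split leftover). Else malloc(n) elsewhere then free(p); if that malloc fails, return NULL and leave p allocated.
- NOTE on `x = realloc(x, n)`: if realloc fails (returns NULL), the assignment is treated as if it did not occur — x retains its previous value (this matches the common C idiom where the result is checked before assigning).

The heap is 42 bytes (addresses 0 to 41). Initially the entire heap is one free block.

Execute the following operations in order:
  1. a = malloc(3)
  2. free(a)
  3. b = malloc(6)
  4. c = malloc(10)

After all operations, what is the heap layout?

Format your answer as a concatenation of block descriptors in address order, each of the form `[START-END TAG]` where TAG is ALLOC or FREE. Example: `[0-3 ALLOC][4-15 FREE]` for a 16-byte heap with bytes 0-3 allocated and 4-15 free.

Op 1: a = malloc(3) -> a = 0; heap: [0-2 ALLOC][3-41 FREE]
Op 2: free(a) -> (freed a); heap: [0-41 FREE]
Op 3: b = malloc(6) -> b = 0; heap: [0-5 ALLOC][6-41 FREE]
Op 4: c = malloc(10) -> c = 6; heap: [0-5 ALLOC][6-15 ALLOC][16-41 FREE]

Answer: [0-5 ALLOC][6-15 ALLOC][16-41 FREE]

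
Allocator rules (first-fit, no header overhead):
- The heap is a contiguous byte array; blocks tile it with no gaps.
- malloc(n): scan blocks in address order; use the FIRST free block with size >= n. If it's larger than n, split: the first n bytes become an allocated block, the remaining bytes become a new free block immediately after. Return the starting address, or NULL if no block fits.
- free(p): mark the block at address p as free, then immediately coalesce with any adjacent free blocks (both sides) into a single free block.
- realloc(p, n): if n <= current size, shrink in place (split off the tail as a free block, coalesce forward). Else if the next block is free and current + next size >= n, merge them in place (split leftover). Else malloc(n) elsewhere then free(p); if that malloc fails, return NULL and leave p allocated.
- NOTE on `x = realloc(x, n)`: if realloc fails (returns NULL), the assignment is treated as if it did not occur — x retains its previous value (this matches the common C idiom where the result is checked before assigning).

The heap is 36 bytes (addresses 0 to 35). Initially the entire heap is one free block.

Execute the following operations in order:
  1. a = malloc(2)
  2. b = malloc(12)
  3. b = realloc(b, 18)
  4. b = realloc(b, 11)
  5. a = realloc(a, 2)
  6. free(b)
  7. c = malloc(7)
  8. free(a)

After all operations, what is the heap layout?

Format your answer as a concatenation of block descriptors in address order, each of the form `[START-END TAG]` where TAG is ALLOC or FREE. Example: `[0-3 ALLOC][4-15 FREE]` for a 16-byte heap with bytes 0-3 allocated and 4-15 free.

Answer: [0-1 FREE][2-8 ALLOC][9-35 FREE]

Derivation:
Op 1: a = malloc(2) -> a = 0; heap: [0-1 ALLOC][2-35 FREE]
Op 2: b = malloc(12) -> b = 2; heap: [0-1 ALLOC][2-13 ALLOC][14-35 FREE]
Op 3: b = realloc(b, 18) -> b = 2; heap: [0-1 ALLOC][2-19 ALLOC][20-35 FREE]
Op 4: b = realloc(b, 11) -> b = 2; heap: [0-1 ALLOC][2-12 ALLOC][13-35 FREE]
Op 5: a = realloc(a, 2) -> a = 0; heap: [0-1 ALLOC][2-12 ALLOC][13-35 FREE]
Op 6: free(b) -> (freed b); heap: [0-1 ALLOC][2-35 FREE]
Op 7: c = malloc(7) -> c = 2; heap: [0-1 ALLOC][2-8 ALLOC][9-35 FREE]
Op 8: free(a) -> (freed a); heap: [0-1 FREE][2-8 ALLOC][9-35 FREE]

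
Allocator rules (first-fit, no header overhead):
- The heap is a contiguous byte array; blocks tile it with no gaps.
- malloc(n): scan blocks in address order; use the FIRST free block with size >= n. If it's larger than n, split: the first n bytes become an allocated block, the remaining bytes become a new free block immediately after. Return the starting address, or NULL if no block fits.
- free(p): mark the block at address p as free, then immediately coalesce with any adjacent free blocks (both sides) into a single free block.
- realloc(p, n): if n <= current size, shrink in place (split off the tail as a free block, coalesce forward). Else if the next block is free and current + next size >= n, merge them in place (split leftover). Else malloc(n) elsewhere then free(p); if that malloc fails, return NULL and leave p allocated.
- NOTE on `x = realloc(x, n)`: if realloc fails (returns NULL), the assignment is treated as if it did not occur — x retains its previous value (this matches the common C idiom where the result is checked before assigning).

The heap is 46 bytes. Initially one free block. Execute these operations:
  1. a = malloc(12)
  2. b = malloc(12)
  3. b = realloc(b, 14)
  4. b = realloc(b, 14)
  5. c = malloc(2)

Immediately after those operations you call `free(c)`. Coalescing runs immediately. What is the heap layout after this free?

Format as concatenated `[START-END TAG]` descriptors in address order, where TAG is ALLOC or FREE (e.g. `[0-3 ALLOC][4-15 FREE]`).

Op 1: a = malloc(12) -> a = 0; heap: [0-11 ALLOC][12-45 FREE]
Op 2: b = malloc(12) -> b = 12; heap: [0-11 ALLOC][12-23 ALLOC][24-45 FREE]
Op 3: b = realloc(b, 14) -> b = 12; heap: [0-11 ALLOC][12-25 ALLOC][26-45 FREE]
Op 4: b = realloc(b, 14) -> b = 12; heap: [0-11 ALLOC][12-25 ALLOC][26-45 FREE]
Op 5: c = malloc(2) -> c = 26; heap: [0-11 ALLOC][12-25 ALLOC][26-27 ALLOC][28-45 FREE]
free(c): c = 26 -> block [26-27 ALLOC]; mark free, coalesce with adjacent free neighbors -> [0-11 ALLOC][12-25 ALLOC][26-45 FREE]

Answer: [0-11 ALLOC][12-25 ALLOC][26-45 FREE]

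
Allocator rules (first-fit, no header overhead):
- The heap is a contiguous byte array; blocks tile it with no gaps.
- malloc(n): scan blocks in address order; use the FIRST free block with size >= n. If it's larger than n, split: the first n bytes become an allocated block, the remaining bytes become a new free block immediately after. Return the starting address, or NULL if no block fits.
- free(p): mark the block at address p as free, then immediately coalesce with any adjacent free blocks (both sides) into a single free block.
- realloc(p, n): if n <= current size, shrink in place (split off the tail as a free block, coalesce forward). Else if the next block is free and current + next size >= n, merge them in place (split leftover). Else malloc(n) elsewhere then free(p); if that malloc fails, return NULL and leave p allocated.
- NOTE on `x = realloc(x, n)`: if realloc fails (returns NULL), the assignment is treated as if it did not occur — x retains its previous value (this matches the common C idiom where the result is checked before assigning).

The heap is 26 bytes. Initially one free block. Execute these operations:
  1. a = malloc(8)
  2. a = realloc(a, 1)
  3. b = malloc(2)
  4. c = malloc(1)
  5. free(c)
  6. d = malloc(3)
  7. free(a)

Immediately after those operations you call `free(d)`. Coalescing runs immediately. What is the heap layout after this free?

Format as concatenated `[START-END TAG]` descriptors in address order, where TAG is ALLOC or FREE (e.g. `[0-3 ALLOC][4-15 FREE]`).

Op 1: a = malloc(8) -> a = 0; heap: [0-7 ALLOC][8-25 FREE]
Op 2: a = realloc(a, 1) -> a = 0; heap: [0-0 ALLOC][1-25 FREE]
Op 3: b = malloc(2) -> b = 1; heap: [0-0 ALLOC][1-2 ALLOC][3-25 FREE]
Op 4: c = malloc(1) -> c = 3; heap: [0-0 ALLOC][1-2 ALLOC][3-3 ALLOC][4-25 FREE]
Op 5: free(c) -> (freed c); heap: [0-0 ALLOC][1-2 ALLOC][3-25 FREE]
Op 6: d = malloc(3) -> d = 3; heap: [0-0 ALLOC][1-2 ALLOC][3-5 ALLOC][6-25 FREE]
Op 7: free(a) -> (freed a); heap: [0-0 FREE][1-2 ALLOC][3-5 ALLOC][6-25 FREE]
free(d): d = 3 -> block [3-5 ALLOC]; mark free, coalesce with adjacent free neighbors -> [0-0 FREE][1-2 ALLOC][3-25 FREE]

Answer: [0-0 FREE][1-2 ALLOC][3-25 FREE]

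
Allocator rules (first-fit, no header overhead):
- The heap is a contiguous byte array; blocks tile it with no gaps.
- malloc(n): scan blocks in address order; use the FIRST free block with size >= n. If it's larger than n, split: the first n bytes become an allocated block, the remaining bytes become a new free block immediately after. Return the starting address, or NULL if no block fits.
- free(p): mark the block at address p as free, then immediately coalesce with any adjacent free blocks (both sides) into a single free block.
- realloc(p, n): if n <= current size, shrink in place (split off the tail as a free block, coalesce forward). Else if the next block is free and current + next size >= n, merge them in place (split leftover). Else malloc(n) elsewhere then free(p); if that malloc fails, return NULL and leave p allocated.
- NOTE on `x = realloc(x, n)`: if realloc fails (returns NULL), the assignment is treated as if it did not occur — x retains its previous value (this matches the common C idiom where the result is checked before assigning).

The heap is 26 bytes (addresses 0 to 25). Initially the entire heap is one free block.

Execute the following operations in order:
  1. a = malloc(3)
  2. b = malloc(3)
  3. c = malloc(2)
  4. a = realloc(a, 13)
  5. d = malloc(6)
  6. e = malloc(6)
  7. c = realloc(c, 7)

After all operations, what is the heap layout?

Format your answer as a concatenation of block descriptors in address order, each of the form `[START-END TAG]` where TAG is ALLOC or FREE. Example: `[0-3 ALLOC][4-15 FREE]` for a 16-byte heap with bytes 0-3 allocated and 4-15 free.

Op 1: a = malloc(3) -> a = 0; heap: [0-2 ALLOC][3-25 FREE]
Op 2: b = malloc(3) -> b = 3; heap: [0-2 ALLOC][3-5 ALLOC][6-25 FREE]
Op 3: c = malloc(2) -> c = 6; heap: [0-2 ALLOC][3-5 ALLOC][6-7 ALLOC][8-25 FREE]
Op 4: a = realloc(a, 13) -> a = 8; heap: [0-2 FREE][3-5 ALLOC][6-7 ALLOC][8-20 ALLOC][21-25 FREE]
Op 5: d = malloc(6) -> d = NULL; heap: [0-2 FREE][3-5 ALLOC][6-7 ALLOC][8-20 ALLOC][21-25 FREE]
Op 6: e = malloc(6) -> e = NULL; heap: [0-2 FREE][3-5 ALLOC][6-7 ALLOC][8-20 ALLOC][21-25 FREE]
Op 7: c = realloc(c, 7) -> NULL (c unchanged); heap: [0-2 FREE][3-5 ALLOC][6-7 ALLOC][8-20 ALLOC][21-25 FREE]

Answer: [0-2 FREE][3-5 ALLOC][6-7 ALLOC][8-20 ALLOC][21-25 FREE]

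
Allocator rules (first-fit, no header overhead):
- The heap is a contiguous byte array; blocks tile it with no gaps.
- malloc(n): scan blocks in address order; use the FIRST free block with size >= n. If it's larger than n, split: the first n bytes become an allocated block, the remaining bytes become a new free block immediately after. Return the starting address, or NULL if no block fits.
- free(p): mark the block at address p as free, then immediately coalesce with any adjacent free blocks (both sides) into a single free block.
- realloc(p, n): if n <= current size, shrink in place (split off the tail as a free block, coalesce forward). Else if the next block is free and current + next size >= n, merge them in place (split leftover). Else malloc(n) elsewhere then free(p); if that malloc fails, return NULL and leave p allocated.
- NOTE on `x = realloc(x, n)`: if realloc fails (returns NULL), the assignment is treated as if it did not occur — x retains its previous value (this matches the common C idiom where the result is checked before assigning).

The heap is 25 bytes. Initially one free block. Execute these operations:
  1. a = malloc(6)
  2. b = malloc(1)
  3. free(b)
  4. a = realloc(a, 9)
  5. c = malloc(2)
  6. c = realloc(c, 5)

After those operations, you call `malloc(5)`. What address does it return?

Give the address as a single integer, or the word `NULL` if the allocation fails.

Op 1: a = malloc(6) -> a = 0; heap: [0-5 ALLOC][6-24 FREE]
Op 2: b = malloc(1) -> b = 6; heap: [0-5 ALLOC][6-6 ALLOC][7-24 FREE]
Op 3: free(b) -> (freed b); heap: [0-5 ALLOC][6-24 FREE]
Op 4: a = realloc(a, 9) -> a = 0; heap: [0-8 ALLOC][9-24 FREE]
Op 5: c = malloc(2) -> c = 9; heap: [0-8 ALLOC][9-10 ALLOC][11-24 FREE]
Op 6: c = realloc(c, 5) -> c = 9; heap: [0-8 ALLOC][9-13 ALLOC][14-24 FREE]
malloc(5): first-fit scan over [0-8 ALLOC][9-13 ALLOC][14-24 FREE] -> 14

Answer: 14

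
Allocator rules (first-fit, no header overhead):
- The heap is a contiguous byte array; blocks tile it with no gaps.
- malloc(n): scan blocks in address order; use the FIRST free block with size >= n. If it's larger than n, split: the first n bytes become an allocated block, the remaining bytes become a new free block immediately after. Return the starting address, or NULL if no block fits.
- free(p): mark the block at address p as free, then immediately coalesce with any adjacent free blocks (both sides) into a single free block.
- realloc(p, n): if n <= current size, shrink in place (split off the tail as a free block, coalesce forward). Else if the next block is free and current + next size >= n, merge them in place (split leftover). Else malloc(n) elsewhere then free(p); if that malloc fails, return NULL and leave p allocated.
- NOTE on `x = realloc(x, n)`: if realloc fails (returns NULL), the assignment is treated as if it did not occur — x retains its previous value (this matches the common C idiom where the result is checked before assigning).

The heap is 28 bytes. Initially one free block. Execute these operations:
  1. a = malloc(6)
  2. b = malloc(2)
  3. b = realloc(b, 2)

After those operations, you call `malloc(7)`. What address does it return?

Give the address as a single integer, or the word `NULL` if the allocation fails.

Op 1: a = malloc(6) -> a = 0; heap: [0-5 ALLOC][6-27 FREE]
Op 2: b = malloc(2) -> b = 6; heap: [0-5 ALLOC][6-7 ALLOC][8-27 FREE]
Op 3: b = realloc(b, 2) -> b = 6; heap: [0-5 ALLOC][6-7 ALLOC][8-27 FREE]
malloc(7): first-fit scan over [0-5 ALLOC][6-7 ALLOC][8-27 FREE] -> 8

Answer: 8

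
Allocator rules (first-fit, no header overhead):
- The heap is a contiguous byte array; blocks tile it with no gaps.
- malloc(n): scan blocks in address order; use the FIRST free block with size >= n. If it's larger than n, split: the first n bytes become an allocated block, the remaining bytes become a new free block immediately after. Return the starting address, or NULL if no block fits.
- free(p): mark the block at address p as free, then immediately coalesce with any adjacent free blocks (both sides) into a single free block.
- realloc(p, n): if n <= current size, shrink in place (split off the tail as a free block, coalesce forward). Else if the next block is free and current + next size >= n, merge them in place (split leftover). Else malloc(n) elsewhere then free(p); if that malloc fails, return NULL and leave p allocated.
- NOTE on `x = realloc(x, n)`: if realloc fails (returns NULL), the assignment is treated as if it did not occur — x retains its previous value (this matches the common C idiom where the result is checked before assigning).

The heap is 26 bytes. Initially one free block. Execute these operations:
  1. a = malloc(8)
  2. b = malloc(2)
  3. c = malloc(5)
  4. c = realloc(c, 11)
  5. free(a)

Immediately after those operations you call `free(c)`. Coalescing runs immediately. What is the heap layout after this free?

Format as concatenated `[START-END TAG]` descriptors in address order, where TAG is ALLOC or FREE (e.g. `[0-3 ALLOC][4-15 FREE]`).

Op 1: a = malloc(8) -> a = 0; heap: [0-7 ALLOC][8-25 FREE]
Op 2: b = malloc(2) -> b = 8; heap: [0-7 ALLOC][8-9 ALLOC][10-25 FREE]
Op 3: c = malloc(5) -> c = 10; heap: [0-7 ALLOC][8-9 ALLOC][10-14 ALLOC][15-25 FREE]
Op 4: c = realloc(c, 11) -> c = 10; heap: [0-7 ALLOC][8-9 ALLOC][10-20 ALLOC][21-25 FREE]
Op 5: free(a) -> (freed a); heap: [0-7 FREE][8-9 ALLOC][10-20 ALLOC][21-25 FREE]
free(c): c = 10 -> block [10-20 ALLOC]; mark free, coalesce with adjacent free neighbors -> [0-7 FREE][8-9 ALLOC][10-25 FREE]

Answer: [0-7 FREE][8-9 ALLOC][10-25 FREE]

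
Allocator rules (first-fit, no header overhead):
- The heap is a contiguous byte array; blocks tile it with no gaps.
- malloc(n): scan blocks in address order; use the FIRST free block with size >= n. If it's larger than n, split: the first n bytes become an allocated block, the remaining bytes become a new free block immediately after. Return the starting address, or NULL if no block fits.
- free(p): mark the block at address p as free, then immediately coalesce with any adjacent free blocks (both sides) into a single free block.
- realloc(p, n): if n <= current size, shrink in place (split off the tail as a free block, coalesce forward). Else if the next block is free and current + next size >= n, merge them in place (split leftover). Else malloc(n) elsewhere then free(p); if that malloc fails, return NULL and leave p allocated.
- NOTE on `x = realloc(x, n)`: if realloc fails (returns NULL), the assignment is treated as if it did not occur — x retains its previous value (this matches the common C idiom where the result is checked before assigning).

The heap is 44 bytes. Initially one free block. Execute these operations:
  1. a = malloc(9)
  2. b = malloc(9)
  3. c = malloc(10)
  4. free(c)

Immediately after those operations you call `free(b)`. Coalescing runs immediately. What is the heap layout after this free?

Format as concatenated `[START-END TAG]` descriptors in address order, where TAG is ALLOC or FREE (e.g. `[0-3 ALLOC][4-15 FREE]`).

Answer: [0-8 ALLOC][9-43 FREE]

Derivation:
Op 1: a = malloc(9) -> a = 0; heap: [0-8 ALLOC][9-43 FREE]
Op 2: b = malloc(9) -> b = 9; heap: [0-8 ALLOC][9-17 ALLOC][18-43 FREE]
Op 3: c = malloc(10) -> c = 18; heap: [0-8 ALLOC][9-17 ALLOC][18-27 ALLOC][28-43 FREE]
Op 4: free(c) -> (freed c); heap: [0-8 ALLOC][9-17 ALLOC][18-43 FREE]
free(b): b = 9 -> block [9-17 ALLOC]; mark free, coalesce with adjacent free neighbors -> [0-8 ALLOC][9-43 FREE]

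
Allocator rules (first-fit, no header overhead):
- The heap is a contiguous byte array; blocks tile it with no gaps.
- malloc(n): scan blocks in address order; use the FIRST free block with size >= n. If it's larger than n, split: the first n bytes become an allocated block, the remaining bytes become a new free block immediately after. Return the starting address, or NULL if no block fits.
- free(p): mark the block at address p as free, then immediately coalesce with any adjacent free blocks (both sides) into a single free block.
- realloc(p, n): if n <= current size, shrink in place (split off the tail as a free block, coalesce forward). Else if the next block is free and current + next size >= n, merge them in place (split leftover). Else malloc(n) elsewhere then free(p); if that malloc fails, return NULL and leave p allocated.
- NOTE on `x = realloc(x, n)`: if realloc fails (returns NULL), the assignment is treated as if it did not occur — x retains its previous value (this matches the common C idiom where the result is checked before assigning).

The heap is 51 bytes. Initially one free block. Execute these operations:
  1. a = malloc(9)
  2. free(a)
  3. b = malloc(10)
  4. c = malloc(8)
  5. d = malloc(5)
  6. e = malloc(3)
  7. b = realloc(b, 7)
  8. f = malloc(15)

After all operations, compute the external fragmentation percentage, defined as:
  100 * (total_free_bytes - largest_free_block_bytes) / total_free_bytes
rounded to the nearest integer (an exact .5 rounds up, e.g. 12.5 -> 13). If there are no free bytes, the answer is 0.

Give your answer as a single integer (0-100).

Op 1: a = malloc(9) -> a = 0; heap: [0-8 ALLOC][9-50 FREE]
Op 2: free(a) -> (freed a); heap: [0-50 FREE]
Op 3: b = malloc(10) -> b = 0; heap: [0-9 ALLOC][10-50 FREE]
Op 4: c = malloc(8) -> c = 10; heap: [0-9 ALLOC][10-17 ALLOC][18-50 FREE]
Op 5: d = malloc(5) -> d = 18; heap: [0-9 ALLOC][10-17 ALLOC][18-22 ALLOC][23-50 FREE]
Op 6: e = malloc(3) -> e = 23; heap: [0-9 ALLOC][10-17 ALLOC][18-22 ALLOC][23-25 ALLOC][26-50 FREE]
Op 7: b = realloc(b, 7) -> b = 0; heap: [0-6 ALLOC][7-9 FREE][10-17 ALLOC][18-22 ALLOC][23-25 ALLOC][26-50 FREE]
Op 8: f = malloc(15) -> f = 26; heap: [0-6 ALLOC][7-9 FREE][10-17 ALLOC][18-22 ALLOC][23-25 ALLOC][26-40 ALLOC][41-50 FREE]
Free blocks: [3 10] total_free=13 largest=10 -> 100*(13-10)/13 = 300/13 ≈ 23.077 -> rounds to 23

Answer: 23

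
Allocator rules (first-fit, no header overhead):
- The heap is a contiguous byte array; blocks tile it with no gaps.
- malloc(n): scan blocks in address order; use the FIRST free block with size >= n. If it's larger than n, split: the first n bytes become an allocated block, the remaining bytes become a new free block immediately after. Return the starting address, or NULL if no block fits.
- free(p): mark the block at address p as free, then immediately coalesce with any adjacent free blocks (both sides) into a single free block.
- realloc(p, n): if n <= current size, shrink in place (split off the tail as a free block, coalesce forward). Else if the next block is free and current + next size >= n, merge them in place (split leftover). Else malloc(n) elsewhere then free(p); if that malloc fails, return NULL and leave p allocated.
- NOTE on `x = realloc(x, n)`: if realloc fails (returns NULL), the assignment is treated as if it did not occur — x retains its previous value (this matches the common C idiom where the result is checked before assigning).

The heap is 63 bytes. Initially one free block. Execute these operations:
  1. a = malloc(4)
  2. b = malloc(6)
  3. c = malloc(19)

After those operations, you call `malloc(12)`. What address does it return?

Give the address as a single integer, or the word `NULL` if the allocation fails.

Answer: 29

Derivation:
Op 1: a = malloc(4) -> a = 0; heap: [0-3 ALLOC][4-62 FREE]
Op 2: b = malloc(6) -> b = 4; heap: [0-3 ALLOC][4-9 ALLOC][10-62 FREE]
Op 3: c = malloc(19) -> c = 10; heap: [0-3 ALLOC][4-9 ALLOC][10-28 ALLOC][29-62 FREE]
malloc(12): first-fit scan over [0-3 ALLOC][4-9 ALLOC][10-28 ALLOC][29-62 FREE] -> 29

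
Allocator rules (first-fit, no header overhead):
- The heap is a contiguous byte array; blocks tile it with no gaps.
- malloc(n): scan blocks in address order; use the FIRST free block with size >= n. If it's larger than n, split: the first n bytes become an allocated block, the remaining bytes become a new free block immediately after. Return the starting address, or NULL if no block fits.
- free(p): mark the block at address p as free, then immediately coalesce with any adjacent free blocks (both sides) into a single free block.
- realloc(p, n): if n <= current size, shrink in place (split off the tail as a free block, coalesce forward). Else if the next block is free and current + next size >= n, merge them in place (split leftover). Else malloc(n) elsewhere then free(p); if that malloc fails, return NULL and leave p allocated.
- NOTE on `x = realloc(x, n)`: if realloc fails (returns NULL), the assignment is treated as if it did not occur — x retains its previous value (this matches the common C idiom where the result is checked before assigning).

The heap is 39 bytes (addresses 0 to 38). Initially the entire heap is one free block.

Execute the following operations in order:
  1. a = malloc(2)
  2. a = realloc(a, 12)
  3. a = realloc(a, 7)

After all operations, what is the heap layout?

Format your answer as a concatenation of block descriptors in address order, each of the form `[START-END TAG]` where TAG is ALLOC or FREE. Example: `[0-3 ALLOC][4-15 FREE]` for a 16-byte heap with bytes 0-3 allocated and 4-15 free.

Op 1: a = malloc(2) -> a = 0; heap: [0-1 ALLOC][2-38 FREE]
Op 2: a = realloc(a, 12) -> a = 0; heap: [0-11 ALLOC][12-38 FREE]
Op 3: a = realloc(a, 7) -> a = 0; heap: [0-6 ALLOC][7-38 FREE]

Answer: [0-6 ALLOC][7-38 FREE]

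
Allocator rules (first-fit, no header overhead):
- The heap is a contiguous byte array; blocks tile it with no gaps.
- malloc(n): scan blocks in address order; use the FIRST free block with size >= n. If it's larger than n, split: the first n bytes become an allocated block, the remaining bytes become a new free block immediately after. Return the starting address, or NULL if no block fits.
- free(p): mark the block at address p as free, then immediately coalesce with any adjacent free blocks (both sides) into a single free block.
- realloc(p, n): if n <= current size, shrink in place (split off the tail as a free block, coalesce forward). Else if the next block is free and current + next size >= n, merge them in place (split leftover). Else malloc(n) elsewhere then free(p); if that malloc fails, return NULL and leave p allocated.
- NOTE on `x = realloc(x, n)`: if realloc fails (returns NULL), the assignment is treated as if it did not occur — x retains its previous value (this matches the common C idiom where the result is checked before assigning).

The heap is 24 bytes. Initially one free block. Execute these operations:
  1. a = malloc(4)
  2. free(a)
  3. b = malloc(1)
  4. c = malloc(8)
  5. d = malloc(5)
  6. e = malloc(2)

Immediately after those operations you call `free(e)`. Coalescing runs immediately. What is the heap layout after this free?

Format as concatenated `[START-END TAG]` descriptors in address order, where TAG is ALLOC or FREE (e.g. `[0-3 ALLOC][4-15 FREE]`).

Op 1: a = malloc(4) -> a = 0; heap: [0-3 ALLOC][4-23 FREE]
Op 2: free(a) -> (freed a); heap: [0-23 FREE]
Op 3: b = malloc(1) -> b = 0; heap: [0-0 ALLOC][1-23 FREE]
Op 4: c = malloc(8) -> c = 1; heap: [0-0 ALLOC][1-8 ALLOC][9-23 FREE]
Op 5: d = malloc(5) -> d = 9; heap: [0-0 ALLOC][1-8 ALLOC][9-13 ALLOC][14-23 FREE]
Op 6: e = malloc(2) -> e = 14; heap: [0-0 ALLOC][1-8 ALLOC][9-13 ALLOC][14-15 ALLOC][16-23 FREE]
free(e): e = 14 -> block [14-15 ALLOC]; mark free, coalesce with adjacent free neighbors -> [0-0 ALLOC][1-8 ALLOC][9-13 ALLOC][14-23 FREE]

Answer: [0-0 ALLOC][1-8 ALLOC][9-13 ALLOC][14-23 FREE]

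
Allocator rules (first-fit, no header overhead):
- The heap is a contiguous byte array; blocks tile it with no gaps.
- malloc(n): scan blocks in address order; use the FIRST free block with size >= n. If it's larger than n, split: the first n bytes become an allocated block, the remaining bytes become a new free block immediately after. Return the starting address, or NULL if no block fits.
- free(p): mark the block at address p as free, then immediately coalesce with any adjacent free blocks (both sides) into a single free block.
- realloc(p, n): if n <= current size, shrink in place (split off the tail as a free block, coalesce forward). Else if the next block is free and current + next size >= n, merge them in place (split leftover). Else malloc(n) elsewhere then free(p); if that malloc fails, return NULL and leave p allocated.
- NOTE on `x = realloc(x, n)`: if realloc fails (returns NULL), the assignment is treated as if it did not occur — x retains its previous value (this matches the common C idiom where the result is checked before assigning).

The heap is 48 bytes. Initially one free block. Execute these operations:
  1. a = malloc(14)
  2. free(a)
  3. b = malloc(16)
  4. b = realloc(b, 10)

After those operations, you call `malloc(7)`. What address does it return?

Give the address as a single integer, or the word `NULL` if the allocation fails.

Op 1: a = malloc(14) -> a = 0; heap: [0-13 ALLOC][14-47 FREE]
Op 2: free(a) -> (freed a); heap: [0-47 FREE]
Op 3: b = malloc(16) -> b = 0; heap: [0-15 ALLOC][16-47 FREE]
Op 4: b = realloc(b, 10) -> b = 0; heap: [0-9 ALLOC][10-47 FREE]
malloc(7): first-fit scan over [0-9 ALLOC][10-47 FREE] -> 10

Answer: 10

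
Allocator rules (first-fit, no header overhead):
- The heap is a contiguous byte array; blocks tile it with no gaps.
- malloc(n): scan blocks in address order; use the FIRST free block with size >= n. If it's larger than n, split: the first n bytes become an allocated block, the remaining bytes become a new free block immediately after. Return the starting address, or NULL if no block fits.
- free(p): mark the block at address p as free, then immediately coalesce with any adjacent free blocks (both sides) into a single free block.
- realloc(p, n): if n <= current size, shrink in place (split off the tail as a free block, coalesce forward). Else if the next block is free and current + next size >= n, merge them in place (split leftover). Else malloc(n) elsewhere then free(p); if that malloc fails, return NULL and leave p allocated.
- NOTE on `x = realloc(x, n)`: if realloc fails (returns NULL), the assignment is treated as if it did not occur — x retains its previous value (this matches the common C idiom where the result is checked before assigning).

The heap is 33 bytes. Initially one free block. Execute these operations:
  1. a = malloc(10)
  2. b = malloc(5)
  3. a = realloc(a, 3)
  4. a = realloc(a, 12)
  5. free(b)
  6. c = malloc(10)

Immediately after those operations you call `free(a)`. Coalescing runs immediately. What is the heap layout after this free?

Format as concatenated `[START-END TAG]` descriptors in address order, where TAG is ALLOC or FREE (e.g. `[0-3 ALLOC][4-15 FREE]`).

Op 1: a = malloc(10) -> a = 0; heap: [0-9 ALLOC][10-32 FREE]
Op 2: b = malloc(5) -> b = 10; heap: [0-9 ALLOC][10-14 ALLOC][15-32 FREE]
Op 3: a = realloc(a, 3) -> a = 0; heap: [0-2 ALLOC][3-9 FREE][10-14 ALLOC][15-32 FREE]
Op 4: a = realloc(a, 12) -> a = 15; heap: [0-9 FREE][10-14 ALLOC][15-26 ALLOC][27-32 FREE]
Op 5: free(b) -> (freed b); heap: [0-14 FREE][15-26 ALLOC][27-32 FREE]
Op 6: c = malloc(10) -> c = 0; heap: [0-9 ALLOC][10-14 FREE][15-26 ALLOC][27-32 FREE]
free(a): a = 15 -> block [15-26 ALLOC]; mark free, coalesce with adjacent free neighbors -> [0-9 ALLOC][10-32 FREE]

Answer: [0-9 ALLOC][10-32 FREE]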